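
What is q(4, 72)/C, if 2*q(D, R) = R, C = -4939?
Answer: -36/4939 ≈ -0.0072889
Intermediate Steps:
q(D, R) = R/2
q(4, 72)/C = ((1/2)*72)/(-4939) = 36*(-1/4939) = -36/4939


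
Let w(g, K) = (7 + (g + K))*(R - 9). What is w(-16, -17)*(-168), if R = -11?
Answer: -87360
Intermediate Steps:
w(g, K) = -140 - 20*K - 20*g (w(g, K) = (7 + (g + K))*(-11 - 9) = (7 + (K + g))*(-20) = (7 + K + g)*(-20) = -140 - 20*K - 20*g)
w(-16, -17)*(-168) = (-140 - 20*(-17) - 20*(-16))*(-168) = (-140 + 340 + 320)*(-168) = 520*(-168) = -87360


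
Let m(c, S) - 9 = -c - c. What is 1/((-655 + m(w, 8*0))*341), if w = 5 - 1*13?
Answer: -1/214830 ≈ -4.6548e-6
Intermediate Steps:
w = -8 (w = 5 - 13 = -8)
m(c, S) = 9 - 2*c (m(c, S) = 9 + (-c - c) = 9 - 2*c)
1/((-655 + m(w, 8*0))*341) = 1/((-655 + (9 - 2*(-8)))*341) = (1/341)/(-655 + (9 + 16)) = (1/341)/(-655 + 25) = (1/341)/(-630) = -1/630*1/341 = -1/214830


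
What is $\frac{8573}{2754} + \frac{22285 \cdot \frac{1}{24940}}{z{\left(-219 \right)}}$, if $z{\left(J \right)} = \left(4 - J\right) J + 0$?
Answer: $\frac{348060262535}{111811920804} \approx 3.1129$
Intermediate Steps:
$z{\left(J \right)} = J \left(4 - J\right)$ ($z{\left(J \right)} = J \left(4 - J\right) + 0 = J \left(4 - J\right)$)
$\frac{8573}{2754} + \frac{22285 \cdot \frac{1}{24940}}{z{\left(-219 \right)}} = \frac{8573}{2754} + \frac{22285 \cdot \frac{1}{24940}}{\left(-219\right) \left(4 - -219\right)} = 8573 \cdot \frac{1}{2754} + \frac{22285 \cdot \frac{1}{24940}}{\left(-219\right) \left(4 + 219\right)} = \frac{8573}{2754} + \frac{4457}{4988 \left(\left(-219\right) 223\right)} = \frac{8573}{2754} + \frac{4457}{4988 \left(-48837\right)} = \frac{8573}{2754} + \frac{4457}{4988} \left(- \frac{1}{48837}\right) = \frac{8573}{2754} - \frac{4457}{243598956} = \frac{348060262535}{111811920804}$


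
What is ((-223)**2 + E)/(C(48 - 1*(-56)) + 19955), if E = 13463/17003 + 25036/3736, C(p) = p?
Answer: 789855398877/318553007318 ≈ 2.4795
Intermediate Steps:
E = 118996219/15880802 (E = 13463*(1/17003) + 25036*(1/3736) = 13463/17003 + 6259/934 = 118996219/15880802 ≈ 7.4931)
((-223)**2 + E)/(C(48 - 1*(-56)) + 19955) = ((-223)**2 + 118996219/15880802)/((48 - 1*(-56)) + 19955) = (49729 + 118996219/15880802)/((48 + 56) + 19955) = 789855398877/(15880802*(104 + 19955)) = (789855398877/15880802)/20059 = (789855398877/15880802)*(1/20059) = 789855398877/318553007318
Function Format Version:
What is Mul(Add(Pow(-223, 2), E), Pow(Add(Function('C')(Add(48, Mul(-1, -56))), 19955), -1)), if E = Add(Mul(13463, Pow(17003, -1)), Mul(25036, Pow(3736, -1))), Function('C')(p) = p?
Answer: Rational(789855398877, 318553007318) ≈ 2.4795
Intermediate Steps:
E = Rational(118996219, 15880802) (E = Add(Mul(13463, Rational(1, 17003)), Mul(25036, Rational(1, 3736))) = Add(Rational(13463, 17003), Rational(6259, 934)) = Rational(118996219, 15880802) ≈ 7.4931)
Mul(Add(Pow(-223, 2), E), Pow(Add(Function('C')(Add(48, Mul(-1, -56))), 19955), -1)) = Mul(Add(Pow(-223, 2), Rational(118996219, 15880802)), Pow(Add(Add(48, Mul(-1, -56)), 19955), -1)) = Mul(Add(49729, Rational(118996219, 15880802)), Pow(Add(Add(48, 56), 19955), -1)) = Mul(Rational(789855398877, 15880802), Pow(Add(104, 19955), -1)) = Mul(Rational(789855398877, 15880802), Pow(20059, -1)) = Mul(Rational(789855398877, 15880802), Rational(1, 20059)) = Rational(789855398877, 318553007318)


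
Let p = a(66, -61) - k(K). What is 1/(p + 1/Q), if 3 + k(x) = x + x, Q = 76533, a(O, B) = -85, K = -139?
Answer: 76533/15000469 ≈ 0.0051020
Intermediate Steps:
k(x) = -3 + 2*x (k(x) = -3 + (x + x) = -3 + 2*x)
p = 196 (p = -85 - (-3 + 2*(-139)) = -85 - (-3 - 278) = -85 - 1*(-281) = -85 + 281 = 196)
1/(p + 1/Q) = 1/(196 + 1/76533) = 1/(15000469/76533) = 76533/15000469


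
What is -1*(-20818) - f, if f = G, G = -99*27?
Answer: 23491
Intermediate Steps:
G = -2673
f = -2673
-1*(-20818) - f = -1*(-20818) - 1*(-2673) = 20818 + 2673 = 23491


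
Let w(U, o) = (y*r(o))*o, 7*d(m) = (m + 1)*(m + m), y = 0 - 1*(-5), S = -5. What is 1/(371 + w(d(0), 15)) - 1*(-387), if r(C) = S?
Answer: 1547/4 ≈ 386.75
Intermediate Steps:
y = 5 (y = 0 + 5 = 5)
r(C) = -5
d(m) = 2*m*(1 + m)/7 (d(m) = ((m + 1)*(m + m))/7 = ((1 + m)*(2*m))/7 = (2*m*(1 + m))/7 = 2*m*(1 + m)/7)
w(U, o) = -25*o (w(U, o) = (5*(-5))*o = -25*o)
1/(371 + w(d(0), 15)) - 1*(-387) = 1/(371 - 25*15) - 1*(-387) = 1/(371 - 375) + 387 = 1/(-4) + 387 = -¼ + 387 = 1547/4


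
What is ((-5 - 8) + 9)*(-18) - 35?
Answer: 37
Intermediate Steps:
((-5 - 8) + 9)*(-18) - 35 = (-13 + 9)*(-18) - 35 = -4*(-18) - 35 = 72 - 35 = 37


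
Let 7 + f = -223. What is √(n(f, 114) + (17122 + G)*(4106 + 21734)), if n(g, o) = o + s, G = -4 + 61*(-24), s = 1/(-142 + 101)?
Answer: √679963615753/41 ≈ 20112.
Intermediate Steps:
f = -230 (f = -7 - 223 = -230)
s = -1/41 (s = 1/(-41) = -1/41 ≈ -0.024390)
G = -1468 (G = -4 - 1464 = -1468)
n(g, o) = -1/41 + o (n(g, o) = o - 1/41 = -1/41 + o)
√(n(f, 114) + (17122 + G)*(4106 + 21734)) = √((-1/41 + 114) + (17122 - 1468)*(4106 + 21734)) = √(4673/41 + 15654*25840) = √(4673/41 + 404499360) = √(16584478433/41) = √679963615753/41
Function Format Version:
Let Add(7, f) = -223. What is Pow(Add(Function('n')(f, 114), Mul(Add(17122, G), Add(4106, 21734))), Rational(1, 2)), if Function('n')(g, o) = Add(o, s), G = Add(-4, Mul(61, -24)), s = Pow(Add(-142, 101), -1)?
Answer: Mul(Rational(1, 41), Pow(679963615753, Rational(1, 2))) ≈ 20112.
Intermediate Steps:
f = -230 (f = Add(-7, -223) = -230)
s = Rational(-1, 41) (s = Pow(-41, -1) = Rational(-1, 41) ≈ -0.024390)
G = -1468 (G = Add(-4, -1464) = -1468)
Function('n')(g, o) = Add(Rational(-1, 41), o) (Function('n')(g, o) = Add(o, Rational(-1, 41)) = Add(Rational(-1, 41), o))
Pow(Add(Function('n')(f, 114), Mul(Add(17122, G), Add(4106, 21734))), Rational(1, 2)) = Pow(Add(Add(Rational(-1, 41), 114), Mul(Add(17122, -1468), Add(4106, 21734))), Rational(1, 2)) = Pow(Add(Rational(4673, 41), Mul(15654, 25840)), Rational(1, 2)) = Pow(Add(Rational(4673, 41), 404499360), Rational(1, 2)) = Pow(Rational(16584478433, 41), Rational(1, 2)) = Mul(Rational(1, 41), Pow(679963615753, Rational(1, 2)))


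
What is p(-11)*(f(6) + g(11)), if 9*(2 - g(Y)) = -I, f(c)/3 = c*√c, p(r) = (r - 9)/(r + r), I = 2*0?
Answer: 20/11 + 180*√6/11 ≈ 41.901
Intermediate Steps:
I = 0
p(r) = (-9 + r)/(2*r) (p(r) = (-9 + r)/((2*r)) = (-9 + r)*(1/(2*r)) = (-9 + r)/(2*r))
f(c) = 3*c^(3/2) (f(c) = 3*(c*√c) = 3*c^(3/2))
g(Y) = 2 (g(Y) = 2 - (-1)*0/9 = 2 - ⅑*0 = 2 + 0 = 2)
p(-11)*(f(6) + g(11)) = ((½)*(-9 - 11)/(-11))*(3*6^(3/2) + 2) = ((½)*(-1/11)*(-20))*(3*(6*√6) + 2) = 10*(18*√6 + 2)/11 = 10*(2 + 18*√6)/11 = 20/11 + 180*√6/11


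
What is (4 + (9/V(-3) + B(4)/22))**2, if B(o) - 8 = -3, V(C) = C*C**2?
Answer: 66049/4356 ≈ 15.163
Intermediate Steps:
V(C) = C**3
B(o) = 5 (B(o) = 8 - 3 = 5)
(4 + (9/V(-3) + B(4)/22))**2 = (4 + (9/((-3)**3) + 5/22))**2 = (4 + (9/(-27) + 5*(1/22)))**2 = (4 + (9*(-1/27) + 5/22))**2 = (4 + (-1/3 + 5/22))**2 = (4 - 7/66)**2 = (257/66)**2 = 66049/4356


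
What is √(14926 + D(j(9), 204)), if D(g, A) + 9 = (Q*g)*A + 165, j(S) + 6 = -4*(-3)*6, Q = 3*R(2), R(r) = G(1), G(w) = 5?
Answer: √217042 ≈ 465.88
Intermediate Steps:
R(r) = 5
Q = 15 (Q = 3*5 = 15)
j(S) = 66 (j(S) = -6 - 4*(-3)*6 = -6 + 12*6 = -6 + 72 = 66)
D(g, A) = 156 + 15*A*g (D(g, A) = -9 + ((15*g)*A + 165) = -9 + (15*A*g + 165) = -9 + (165 + 15*A*g) = 156 + 15*A*g)
√(14926 + D(j(9), 204)) = √(14926 + (156 + 15*204*66)) = √(14926 + (156 + 201960)) = √(14926 + 202116) = √217042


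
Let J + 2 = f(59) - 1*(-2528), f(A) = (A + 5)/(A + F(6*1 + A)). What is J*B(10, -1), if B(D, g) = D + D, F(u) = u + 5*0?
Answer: 1566440/31 ≈ 50530.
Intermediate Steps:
F(u) = u (F(u) = u + 0 = u)
B(D, g) = 2*D
f(A) = (5 + A)/(6 + 2*A) (f(A) = (A + 5)/(A + (6*1 + A)) = (5 + A)/(A + (6 + A)) = (5 + A)/(6 + 2*A))
J = 78322/31 (J = -2 + ((5 + 59)/(2*(3 + 59)) - 1*(-2528)) = -2 + ((½)*64/62 + 2528) = -2 + ((½)*(1/62)*64 + 2528) = -2 + (16/31 + 2528) = -2 + 78384/31 = 78322/31 ≈ 2526.5)
J*B(10, -1) = 78322*(2*10)/31 = (78322/31)*20 = 1566440/31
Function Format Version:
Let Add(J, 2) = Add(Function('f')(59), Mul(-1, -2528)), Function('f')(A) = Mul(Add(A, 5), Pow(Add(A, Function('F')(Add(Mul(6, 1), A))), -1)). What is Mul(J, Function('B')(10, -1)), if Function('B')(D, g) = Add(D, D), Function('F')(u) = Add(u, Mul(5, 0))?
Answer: Rational(1566440, 31) ≈ 50530.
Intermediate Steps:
Function('F')(u) = u (Function('F')(u) = Add(u, 0) = u)
Function('B')(D, g) = Mul(2, D)
Function('f')(A) = Mul(Pow(Add(6, Mul(2, A)), -1), Add(5, A)) (Function('f')(A) = Mul(Add(A, 5), Pow(Add(A, Add(Mul(6, 1), A)), -1)) = Mul(Add(5, A), Pow(Add(A, Add(6, A)), -1)) = Mul(Add(5, A), Pow(Add(6, Mul(2, A)), -1)) = Mul(Pow(Add(6, Mul(2, A)), -1), Add(5, A)))
J = Rational(78322, 31) (J = Add(-2, Add(Mul(Rational(1, 2), Pow(Add(3, 59), -1), Add(5, 59)), Mul(-1, -2528))) = Add(-2, Add(Mul(Rational(1, 2), Pow(62, -1), 64), 2528)) = Add(-2, Add(Mul(Rational(1, 2), Rational(1, 62), 64), 2528)) = Add(-2, Add(Rational(16, 31), 2528)) = Add(-2, Rational(78384, 31)) = Rational(78322, 31) ≈ 2526.5)
Mul(J, Function('B')(10, -1)) = Mul(Rational(78322, 31), Mul(2, 10)) = Mul(Rational(78322, 31), 20) = Rational(1566440, 31)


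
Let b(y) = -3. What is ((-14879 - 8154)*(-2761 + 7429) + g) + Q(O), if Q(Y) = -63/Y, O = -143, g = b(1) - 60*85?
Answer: -15375809958/143 ≈ -1.0752e+8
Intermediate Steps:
g = -5103 (g = -3 - 60*85 = -3 - 5100 = -5103)
((-14879 - 8154)*(-2761 + 7429) + g) + Q(O) = ((-14879 - 8154)*(-2761 + 7429) - 5103) - 63/(-143) = (-23033*4668 - 5103) - 63*(-1/143) = (-107518044 - 5103) + 63/143 = -107523147 + 63/143 = -15375809958/143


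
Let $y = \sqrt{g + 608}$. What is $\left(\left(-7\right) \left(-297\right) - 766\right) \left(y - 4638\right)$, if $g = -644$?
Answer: $-6089694 + 7878 i \approx -6.0897 \cdot 10^{6} + 7878.0 i$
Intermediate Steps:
$y = 6 i$ ($y = \sqrt{-644 + 608} = \sqrt{-36} = 6 i \approx 6.0 i$)
$\left(\left(-7\right) \left(-297\right) - 766\right) \left(y - 4638\right) = \left(\left(-7\right) \left(-297\right) - 766\right) \left(6 i - 4638\right) = \left(2079 - 766\right) \left(-4638 + 6 i\right) = 1313 \left(-4638 + 6 i\right) = -6089694 + 7878 i$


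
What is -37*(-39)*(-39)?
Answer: -56277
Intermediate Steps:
-37*(-39)*(-39) = 1443*(-39) = -56277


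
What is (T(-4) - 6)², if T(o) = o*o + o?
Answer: 36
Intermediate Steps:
T(o) = o + o² (T(o) = o² + o = o + o²)
(T(-4) - 6)² = (-4*(1 - 4) - 6)² = (-4*(-3) - 6)² = (12 - 6)² = 6² = 36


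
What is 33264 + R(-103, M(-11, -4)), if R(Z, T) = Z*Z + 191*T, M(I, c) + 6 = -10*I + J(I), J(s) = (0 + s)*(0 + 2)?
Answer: 59535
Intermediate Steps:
J(s) = 2*s (J(s) = s*2 = 2*s)
M(I, c) = -6 - 8*I (M(I, c) = -6 + (-10*I + 2*I) = -6 - 8*I)
R(Z, T) = Z² + 191*T
33264 + R(-103, M(-11, -4)) = 33264 + ((-103)² + 191*(-6 - 8*(-11))) = 33264 + (10609 + 191*(-6 + 88)) = 33264 + (10609 + 191*82) = 33264 + (10609 + 15662) = 33264 + 26271 = 59535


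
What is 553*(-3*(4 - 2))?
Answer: -3318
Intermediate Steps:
553*(-3*(4 - 2)) = 553*(-3*2) = 553*(-6) = -3318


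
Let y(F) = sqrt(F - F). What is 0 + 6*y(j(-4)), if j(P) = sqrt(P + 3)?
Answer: 0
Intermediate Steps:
j(P) = sqrt(3 + P)
y(F) = 0 (y(F) = sqrt(0) = 0)
0 + 6*y(j(-4)) = 0 + 6*0 = 0 + 0 = 0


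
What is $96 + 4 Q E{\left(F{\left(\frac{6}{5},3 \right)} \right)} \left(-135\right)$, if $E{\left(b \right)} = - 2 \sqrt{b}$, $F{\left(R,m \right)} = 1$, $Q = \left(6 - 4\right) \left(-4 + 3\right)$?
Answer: $-2064$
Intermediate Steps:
$Q = -2$ ($Q = 2 \left(-1\right) = -2$)
$96 + 4 Q E{\left(F{\left(\frac{6}{5},3 \right)} \right)} \left(-135\right) = 96 + 4 \left(-2\right) \left(- 2 \sqrt{1}\right) \left(-135\right) = 96 + - 8 \left(\left(-2\right) 1\right) \left(-135\right) = 96 + \left(-8\right) \left(-2\right) \left(-135\right) = 96 + 16 \left(-135\right) = 96 - 2160 = -2064$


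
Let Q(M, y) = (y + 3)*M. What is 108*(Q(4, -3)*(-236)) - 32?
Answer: -32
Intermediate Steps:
Q(M, y) = M*(3 + y) (Q(M, y) = (3 + y)*M = M*(3 + y))
108*(Q(4, -3)*(-236)) - 32 = 108*((4*(3 - 3))*(-236)) - 32 = 108*((4*0)*(-236)) - 32 = 108*(0*(-236)) - 32 = 108*0 - 32 = 0 - 32 = -32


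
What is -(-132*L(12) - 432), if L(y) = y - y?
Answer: 432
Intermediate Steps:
L(y) = 0
-(-132*L(12) - 432) = -(-132*0 - 432) = -(0 - 432) = -1*(-432) = 432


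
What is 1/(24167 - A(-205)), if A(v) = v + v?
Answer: 1/24577 ≈ 4.0688e-5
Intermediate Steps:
A(v) = 2*v
1/(24167 - A(-205)) = 1/(24167 - 2*(-205)) = 1/(24167 - 1*(-410)) = 1/(24167 + 410) = 1/24577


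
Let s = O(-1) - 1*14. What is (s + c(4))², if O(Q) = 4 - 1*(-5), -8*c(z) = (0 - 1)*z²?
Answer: 9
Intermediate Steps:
c(z) = z²/8 (c(z) = -(0 - 1)*z²/8 = -(-1)*z²/8 = z²/8)
O(Q) = 9 (O(Q) = 4 + 5 = 9)
s = -5 (s = 9 - 1*14 = 9 - 14 = -5)
(s + c(4))² = (-5 + (⅛)*4²)² = (-5 + (⅛)*16)² = (-5 + 2)² = (-3)² = 9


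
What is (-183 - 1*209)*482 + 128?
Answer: -188816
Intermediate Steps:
(-183 - 1*209)*482 + 128 = (-183 - 209)*482 + 128 = -392*482 + 128 = -188944 + 128 = -188816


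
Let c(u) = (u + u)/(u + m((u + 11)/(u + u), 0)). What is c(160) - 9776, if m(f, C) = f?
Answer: -502100496/51371 ≈ -9774.0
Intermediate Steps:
c(u) = 2*u/(u + (11 + u)/(2*u)) (c(u) = (u + u)/(u + (u + 11)/(u + u)) = (2*u)/(u + (11 + u)/((2*u))) = (2*u)/(u + (11 + u)*(1/(2*u))) = (2*u)/(u + (11 + u)/(2*u)) = 2*u/(u + (11 + u)/(2*u)))
c(160) - 9776 = 4*160²/(11 + 160 + 2*160²) - 9776 = 4*25600/(11 + 160 + 2*25600) - 9776 = 4*25600/(11 + 160 + 51200) - 9776 = 4*25600/51371 - 9776 = 4*25600*(1/51371) - 9776 = 102400/51371 - 9776 = -502100496/51371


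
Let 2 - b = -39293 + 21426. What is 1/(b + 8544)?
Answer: 1/26413 ≈ 3.7860e-5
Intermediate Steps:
b = 17869 (b = 2 - (-39293 + 21426) = 2 - 1*(-17867) = 2 + 17867 = 17869)
1/(b + 8544) = 1/(17869 + 8544) = 1/26413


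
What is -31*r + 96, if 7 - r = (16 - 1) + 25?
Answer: 1119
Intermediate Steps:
r = -33 (r = 7 - ((16 - 1) + 25) = 7 - (15 + 25) = 7 - 1*40 = 7 - 40 = -33)
-31*r + 96 = -31*(-33) + 96 = 1023 + 96 = 1119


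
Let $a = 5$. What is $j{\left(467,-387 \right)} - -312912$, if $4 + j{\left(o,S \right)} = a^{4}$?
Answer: $313533$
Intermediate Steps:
$j{\left(o,S \right)} = 621$ ($j{\left(o,S \right)} = -4 + 5^{4} = -4 + 625 = 621$)
$j{\left(467,-387 \right)} - -312912 = 621 - -312912 = 621 + 312912 = 313533$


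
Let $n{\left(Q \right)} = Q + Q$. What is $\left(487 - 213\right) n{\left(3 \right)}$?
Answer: $1644$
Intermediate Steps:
$n{\left(Q \right)} = 2 Q$
$\left(487 - 213\right) n{\left(3 \right)} = \left(487 - 213\right) 2 \cdot 3 = 274 \cdot 6 = 1644$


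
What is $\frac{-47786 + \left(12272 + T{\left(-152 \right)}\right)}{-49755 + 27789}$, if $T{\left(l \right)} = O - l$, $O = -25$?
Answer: $\frac{35387}{21966} \approx 1.611$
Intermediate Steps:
$T{\left(l \right)} = -25 - l$
$\frac{-47786 + \left(12272 + T{\left(-152 \right)}\right)}{-49755 + 27789} = \frac{-47786 + \left(12272 - -127\right)}{-49755 + 27789} = \frac{-47786 + \left(12272 + \left(-25 + 152\right)\right)}{-21966} = \left(-47786 + \left(12272 + 127\right)\right) \left(- \frac{1}{21966}\right) = \left(-47786 + 12399\right) \left(- \frac{1}{21966}\right) = \left(-35387\right) \left(- \frac{1}{21966}\right) = \frac{35387}{21966}$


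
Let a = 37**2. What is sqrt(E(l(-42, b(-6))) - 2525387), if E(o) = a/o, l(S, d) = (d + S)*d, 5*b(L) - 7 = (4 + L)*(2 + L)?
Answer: 4*I*sqrt(240070714)/39 ≈ 1589.2*I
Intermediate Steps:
b(L) = 7/5 + (2 + L)*(4 + L)/5 (b(L) = 7/5 + ((4 + L)*(2 + L))/5 = 7/5 + ((2 + L)*(4 + L))/5 = 7/5 + (2 + L)*(4 + L)/5)
l(S, d) = d*(S + d) (l(S, d) = (S + d)*d = d*(S + d))
a = 1369
E(o) = 1369/o
sqrt(E(l(-42, b(-6))) - 2525387) = sqrt(1369/(((3 + (1/5)*(-6)**2 + (6/5)*(-6))*(-42 + (3 + (1/5)*(-6)**2 + (6/5)*(-6))))) - 2525387) = sqrt(1369/(((3 + (1/5)*36 - 36/5)*(-42 + (3 + (1/5)*36 - 36/5)))) - 2525387) = sqrt(1369/(((3 + 36/5 - 36/5)*(-42 + (3 + 36/5 - 36/5)))) - 2525387) = sqrt(1369/((3*(-42 + 3))) - 2525387) = sqrt(1369/((3*(-39))) - 2525387) = sqrt(1369/(-117) - 2525387) = sqrt(1369*(-1/117) - 2525387) = sqrt(-1369/117 - 2525387) = sqrt(-295471648/117) = 4*I*sqrt(240070714)/39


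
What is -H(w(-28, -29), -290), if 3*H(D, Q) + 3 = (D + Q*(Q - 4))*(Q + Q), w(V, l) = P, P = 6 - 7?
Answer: 49450223/3 ≈ 1.6483e+7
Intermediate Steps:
P = -1
w(V, l) = -1
H(D, Q) = -1 + 2*Q*(D + Q*(-4 + Q))/3 (H(D, Q) = -1 + ((D + Q*(Q - 4))*(Q + Q))/3 = -1 + ((D + Q*(-4 + Q))*(2*Q))/3 = -1 + (2*Q*(D + Q*(-4 + Q)))/3 = -1 + 2*Q*(D + Q*(-4 + Q))/3)
-H(w(-28, -29), -290) = -(-1 - 8/3*(-290)² + (⅔)*(-290)³ + (⅔)*(-1)*(-290)) = -(-1 - 8/3*84100 + (⅔)*(-24389000) + 580/3) = -(-1 - 672800/3 - 48778000/3 + 580/3) = -1*(-49450223/3) = 49450223/3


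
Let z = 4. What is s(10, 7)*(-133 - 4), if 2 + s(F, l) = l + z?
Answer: -1233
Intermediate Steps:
s(F, l) = 2 + l (s(F, l) = -2 + (l + 4) = -2 + (4 + l) = 2 + l)
s(10, 7)*(-133 - 4) = (2 + 7)*(-133 - 4) = 9*(-137) = -1233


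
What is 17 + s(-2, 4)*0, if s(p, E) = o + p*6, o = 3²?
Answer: 17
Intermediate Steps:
o = 9
s(p, E) = 9 + 6*p (s(p, E) = 9 + p*6 = 9 + 6*p)
17 + s(-2, 4)*0 = 17 + (9 + 6*(-2))*0 = 17 + (9 - 12)*0 = 17 - 3*0 = 17 + 0 = 17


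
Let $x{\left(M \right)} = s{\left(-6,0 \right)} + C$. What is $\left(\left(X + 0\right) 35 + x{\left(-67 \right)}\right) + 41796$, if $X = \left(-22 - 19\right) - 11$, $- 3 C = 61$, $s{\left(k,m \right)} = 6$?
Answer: $\frac{119885}{3} \approx 39962.0$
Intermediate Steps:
$C = - \frac{61}{3}$ ($C = \left(- \frac{1}{3}\right) 61 = - \frac{61}{3} \approx -20.333$)
$x{\left(M \right)} = - \frac{43}{3}$ ($x{\left(M \right)} = 6 - \frac{61}{3} = - \frac{43}{3}$)
$X = -52$ ($X = -41 - 11 = -52$)
$\left(\left(X + 0\right) 35 + x{\left(-67 \right)}\right) + 41796 = \left(\left(-52 + 0\right) 35 - \frac{43}{3}\right) + 41796 = \left(\left(-52\right) 35 - \frac{43}{3}\right) + 41796 = \left(-1820 - \frac{43}{3}\right) + 41796 = - \frac{5503}{3} + 41796 = \frac{119885}{3}$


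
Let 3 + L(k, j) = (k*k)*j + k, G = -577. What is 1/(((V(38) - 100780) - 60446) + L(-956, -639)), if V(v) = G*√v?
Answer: -584167289/341251421524958219 + 577*√38/341251421524958219 ≈ -1.7118e-9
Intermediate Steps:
L(k, j) = -3 + k + j*k² (L(k, j) = -3 + ((k*k)*j + k) = -3 + (k²*j + k) = -3 + (j*k² + k) = -3 + (k + j*k²) = -3 + k + j*k²)
V(v) = -577*√v
1/(((V(38) - 100780) - 60446) + L(-956, -639)) = 1/(((-577*√38 - 100780) - 60446) + (-3 - 956 - 639*(-956)²)) = 1/(((-100780 - 577*√38) - 60446) + (-3 - 956 - 639*913936)) = 1/((-161226 - 577*√38) + (-3 - 956 - 584005104)) = 1/((-161226 - 577*√38) - 584006063) = 1/(-584167289 - 577*√38)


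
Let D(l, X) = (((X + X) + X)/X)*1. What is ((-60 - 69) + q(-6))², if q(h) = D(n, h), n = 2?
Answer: 15876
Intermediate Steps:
D(l, X) = 3 (D(l, X) = ((2*X + X)/X)*1 = ((3*X)/X)*1 = 3*1 = 3)
q(h) = 3
((-60 - 69) + q(-6))² = ((-60 - 69) + 3)² = (-129 + 3)² = (-126)² = 15876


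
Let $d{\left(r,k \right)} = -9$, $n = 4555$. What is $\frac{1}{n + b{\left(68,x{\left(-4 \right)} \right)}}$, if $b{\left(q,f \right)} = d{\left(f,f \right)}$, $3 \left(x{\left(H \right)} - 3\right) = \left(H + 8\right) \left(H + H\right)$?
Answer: $\frac{1}{4546} \approx 0.00021997$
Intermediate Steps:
$x{\left(H \right)} = 3 + \frac{2 H \left(8 + H\right)}{3}$ ($x{\left(H \right)} = 3 + \frac{\left(H + 8\right) \left(H + H\right)}{3} = 3 + \frac{\left(8 + H\right) 2 H}{3} = 3 + \frac{2 H \left(8 + H\right)}{3}$)
$b{\left(q,f \right)} = -9$
$\frac{1}{n + b{\left(68,x{\left(-4 \right)} \right)}} = \frac{1}{4555 - 9} = \frac{1}{4546}$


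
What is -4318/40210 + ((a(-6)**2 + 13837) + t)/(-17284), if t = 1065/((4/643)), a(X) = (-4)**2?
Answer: -15050427159/1389979280 ≈ -10.828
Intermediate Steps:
a(X) = 16
t = 684795/4 (t = 1065/(((1/643)*4)) = 1065/(4/643) = 1065*(643/4) = 684795/4 ≈ 1.7120e+5)
-4318/40210 + ((a(-6)**2 + 13837) + t)/(-17284) = -4318/40210 + ((16**2 + 13837) + 684795/4)/(-17284) = -4318*1/40210 + ((256 + 13837) + 684795/4)*(-1/17284) = -2159/20105 + (14093 + 684795/4)*(-1/17284) = -2159/20105 + (741167/4)*(-1/17284) = -2159/20105 - 741167/69136 = -15050427159/1389979280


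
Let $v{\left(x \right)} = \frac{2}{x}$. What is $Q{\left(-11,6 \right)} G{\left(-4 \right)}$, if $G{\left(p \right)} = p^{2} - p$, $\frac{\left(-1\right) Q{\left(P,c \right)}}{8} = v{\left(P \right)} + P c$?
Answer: $\frac{116480}{11} \approx 10589.0$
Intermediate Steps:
$Q{\left(P,c \right)} = - \frac{16}{P} - 8 P c$ ($Q{\left(P,c \right)} = - 8 \left(\frac{2}{P} + P c\right) = - \frac{16}{P} - 8 P c$)
$Q{\left(-11,6 \right)} G{\left(-4 \right)} = \left(- \frac{16}{-11} - \left(-88\right) 6\right) \left(- 4 \left(-1 - 4\right)\right) = \left(\left(-16\right) \left(- \frac{1}{11}\right) + 528\right) \left(\left(-4\right) \left(-5\right)\right) = \left(\frac{16}{11} + 528\right) 20 = \frac{5824}{11} \cdot 20 = \frac{116480}{11}$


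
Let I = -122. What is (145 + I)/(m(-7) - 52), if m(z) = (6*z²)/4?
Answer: 46/43 ≈ 1.0698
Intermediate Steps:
m(z) = 3*z²/2 (m(z) = (6*z²)*(¼) = 3*z²/2)
(145 + I)/(m(-7) - 52) = (145 - 122)/((3/2)*(-7)² - 52) = 23/((3/2)*49 - 52) = 23/(147/2 - 52) = 23/(43/2) = 23*(2/43) = 46/43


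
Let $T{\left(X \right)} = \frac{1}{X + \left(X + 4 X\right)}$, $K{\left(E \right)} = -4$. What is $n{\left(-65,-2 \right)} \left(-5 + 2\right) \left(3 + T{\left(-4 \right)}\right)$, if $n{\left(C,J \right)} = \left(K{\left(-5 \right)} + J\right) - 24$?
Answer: $\frac{1065}{4} \approx 266.25$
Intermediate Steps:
$n{\left(C,J \right)} = -28 + J$ ($n{\left(C,J \right)} = \left(-4 + J\right) - 24 = -28 + J$)
$T{\left(X \right)} = \frac{1}{6 X}$ ($T{\left(X \right)} = \frac{1}{X + 5 X} = \frac{1}{6 X}$)
$n{\left(-65,-2 \right)} \left(-5 + 2\right) \left(3 + T{\left(-4 \right)}\right) = \left(-28 - 2\right) \left(-5 + 2\right) \left(3 + \frac{1}{6 \left(-4\right)}\right) = - 30 \left(- 3 \left(3 + \frac{1}{6} \left(- \frac{1}{4}\right)\right)\right) = - 30 \left(- 3 \left(3 - \frac{1}{24}\right)\right) = - 30 \left(\left(-3\right) \frac{71}{24}\right) = \left(-30\right) \left(- \frac{71}{8}\right) = \frac{1065}{4}$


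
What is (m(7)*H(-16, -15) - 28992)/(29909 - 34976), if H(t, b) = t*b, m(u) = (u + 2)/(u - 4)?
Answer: 9424/1689 ≈ 5.5796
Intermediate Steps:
m(u) = (2 + u)/(-4 + u)
H(t, b) = b*t
(m(7)*H(-16, -15) - 28992)/(29909 - 34976) = (((2 + 7)/(-4 + 7))*(-15*(-16)) - 28992)/(29909 - 34976) = ((9/3)*240 - 28992)/(-5067) = (((1/3)*9)*240 - 28992)*(-1/5067) = (3*240 - 28992)*(-1/5067) = (720 - 28992)*(-1/5067) = -28272*(-1/5067) = 9424/1689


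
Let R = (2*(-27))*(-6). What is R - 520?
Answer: -196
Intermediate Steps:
R = 324 (R = -54*(-6) = 324)
R - 520 = 324 - 520 = -196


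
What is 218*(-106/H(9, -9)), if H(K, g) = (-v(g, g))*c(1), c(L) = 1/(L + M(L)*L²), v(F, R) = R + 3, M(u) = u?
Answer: -23108/3 ≈ -7702.7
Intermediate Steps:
v(F, R) = 3 + R
c(L) = 1/(L + L³) (c(L) = 1/(L + L*L²) = 1/(L + L³))
H(K, g) = -3/2 - g/2 (H(K, g) = (-(3 + g))/(1 + 1³) = (-3 - g)/(1 + 1) = (-3 - g)/2 = (-3 - g)*(½) = -3/2 - g/2)
218*(-106/H(9, -9)) = 218*(-106/(-3/2 - ½*(-9))) = 218*(-106/(-3/2 + 9/2)) = 218*(-106/3) = -23108/3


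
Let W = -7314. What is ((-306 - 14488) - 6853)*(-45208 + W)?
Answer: 1136943734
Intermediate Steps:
((-306 - 14488) - 6853)*(-45208 + W) = ((-306 - 14488) - 6853)*(-45208 - 7314) = (-14794 - 6853)*(-52522) = -21647*(-52522) = 1136943734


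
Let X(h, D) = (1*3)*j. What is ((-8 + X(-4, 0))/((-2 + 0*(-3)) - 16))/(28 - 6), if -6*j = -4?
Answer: 1/66 ≈ 0.015152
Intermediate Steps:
j = ⅔ (j = -⅙*(-4) = ⅔ ≈ 0.66667)
X(h, D) = 2 (X(h, D) = (1*3)*(⅔) = 3*(⅔) = 2)
((-8 + X(-4, 0))/((-2 + 0*(-3)) - 16))/(28 - 6) = ((-8 + 2)/((-2 + 0*(-3)) - 16))/(28 - 6) = (-6/((-2 + 0) - 16))/22 = (-6/(-2 - 16))/22 = (-6/(-18))/22 = (-6*(-1/18))/22 = (1/22)*(⅓) = 1/66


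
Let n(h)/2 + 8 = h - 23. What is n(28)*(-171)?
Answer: 1026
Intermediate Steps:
n(h) = -62 + 2*h (n(h) = -16 + 2*(h - 23) = -16 + 2*(-23 + h) = -16 + (-46 + 2*h) = -62 + 2*h)
n(28)*(-171) = (-62 + 2*28)*(-171) = (-62 + 56)*(-171) = -6*(-171) = 1026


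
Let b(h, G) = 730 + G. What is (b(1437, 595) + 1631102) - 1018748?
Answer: 613679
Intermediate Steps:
(b(1437, 595) + 1631102) - 1018748 = ((730 + 595) + 1631102) - 1018748 = (1325 + 1631102) - 1018748 = 1632427 - 1018748 = 613679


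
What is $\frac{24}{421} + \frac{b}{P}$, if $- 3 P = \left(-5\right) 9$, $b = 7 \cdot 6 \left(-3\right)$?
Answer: $- \frac{17562}{2105} \approx -8.343$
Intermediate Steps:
$b = -126$ ($b = 42 \left(-3\right) = -126$)
$P = 15$ ($P = - \frac{\left(-5\right) 9}{3} = \left(- \frac{1}{3}\right) \left(-45\right) = 15$)
$\frac{24}{421} + \frac{b}{P} = \frac{24}{421} - \frac{126}{15} = 24 \cdot \frac{1}{421} - \frac{42}{5} = \frac{24}{421} - \frac{42}{5} = - \frac{17562}{2105}$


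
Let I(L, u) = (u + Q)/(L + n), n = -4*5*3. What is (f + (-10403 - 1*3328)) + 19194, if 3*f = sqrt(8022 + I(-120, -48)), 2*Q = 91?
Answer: 5463 + sqrt(1155170)/36 ≈ 5492.9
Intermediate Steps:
Q = 91/2 (Q = (1/2)*91 = 91/2 ≈ 45.500)
n = -60 (n = -20*3 = -60)
I(L, u) = (91/2 + u)/(-60 + L) (I(L, u) = (u + 91/2)/(L - 60) = (91/2 + u)/(-60 + L))
f = sqrt(1155170)/36 (f = sqrt(8022 + (91/2 - 48)/(-60 - 120))/3 = sqrt(8022 - 5/2/(-180))/3 = sqrt(8022 - 1/180*(-5/2))/3 = sqrt(8022 + 1/72)/3 = sqrt(577585/72)/3 = (sqrt(1155170)/12)/3 = sqrt(1155170)/36 ≈ 29.855)
(f + (-10403 - 1*3328)) + 19194 = (sqrt(1155170)/36 + (-10403 - 1*3328)) + 19194 = (sqrt(1155170)/36 + (-10403 - 3328)) + 19194 = (sqrt(1155170)/36 - 13731) + 19194 = (-13731 + sqrt(1155170)/36) + 19194 = 5463 + sqrt(1155170)/36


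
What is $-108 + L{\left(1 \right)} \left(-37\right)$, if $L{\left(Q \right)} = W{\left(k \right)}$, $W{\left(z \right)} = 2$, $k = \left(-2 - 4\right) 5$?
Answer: $-182$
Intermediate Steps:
$k = -30$ ($k = \left(-6\right) 5 = -30$)
$L{\left(Q \right)} = 2$
$-108 + L{\left(1 \right)} \left(-37\right) = -108 + 2 \left(-37\right) = -108 - 74 = -182$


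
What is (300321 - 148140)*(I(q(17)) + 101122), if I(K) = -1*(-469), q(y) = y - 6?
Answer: 15460219971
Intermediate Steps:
q(y) = -6 + y
I(K) = 469
(300321 - 148140)*(I(q(17)) + 101122) = (300321 - 148140)*(469 + 101122) = 152181*101591 = 15460219971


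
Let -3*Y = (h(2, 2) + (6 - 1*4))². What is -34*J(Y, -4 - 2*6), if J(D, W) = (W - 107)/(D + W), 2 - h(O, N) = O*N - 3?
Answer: -4182/19 ≈ -220.11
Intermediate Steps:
h(O, N) = 5 - N*O (h(O, N) = 2 - (O*N - 3) = 2 - (N*O - 3) = 2 - (-3 + N*O) = 2 + (3 - N*O) = 5 - N*O)
Y = -3 (Y = -((5 - 1*2*2) + (6 - 1*4))²/3 = -((5 - 4) + (6 - 4))²/3 = -(1 + 2)²/3 = -⅓*3² = -⅓*9 = -3)
J(D, W) = (-107 + W)/(D + W)
-34*J(Y, -4 - 2*6) = -34*(-107 + (-4 - 2*6))/(-3 + (-4 - 2*6)) = -34*(-107 + (-4 - 12))/(-3 + (-4 - 12)) = -34*(-107 - 16)/(-3 - 16) = -34*(-123)/(-19) = -(-34)*(-123)/19 = -34*123/19 = -4182/19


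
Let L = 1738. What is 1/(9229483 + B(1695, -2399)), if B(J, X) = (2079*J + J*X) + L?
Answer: 1/8688821 ≈ 1.1509e-7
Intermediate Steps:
B(J, X) = 1738 + 2079*J + J*X (B(J, X) = (2079*J + J*X) + 1738 = 1738 + 2079*J + J*X)
1/(9229483 + B(1695, -2399)) = 1/(9229483 + (1738 + 2079*1695 + 1695*(-2399))) = 1/(9229483 + (1738 + 3523905 - 4066305)) = 1/(9229483 - 540662) = 1/8688821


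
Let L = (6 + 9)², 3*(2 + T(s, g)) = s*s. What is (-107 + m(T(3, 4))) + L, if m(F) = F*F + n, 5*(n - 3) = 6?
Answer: 616/5 ≈ 123.20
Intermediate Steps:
n = 21/5 (n = 3 + (⅕)*6 = 3 + 6/5 = 21/5 ≈ 4.2000)
T(s, g) = -2 + s²/3 (T(s, g) = -2 + (s*s)/3 = -2 + s²/3)
m(F) = 21/5 + F² (m(F) = F*F + 21/5 = F² + 21/5 = 21/5 + F²)
L = 225 (L = 15² = 225)
(-107 + m(T(3, 4))) + L = (-107 + (21/5 + (-2 + (⅓)*3²)²)) + 225 = (-107 + (21/5 + (-2 + (⅓)*9)²)) + 225 = (-107 + (21/5 + (-2 + 3)²)) + 225 = (-107 + (21/5 + 1²)) + 225 = (-107 + (21/5 + 1)) + 225 = (-107 + 26/5) + 225 = -509/5 + 225 = 616/5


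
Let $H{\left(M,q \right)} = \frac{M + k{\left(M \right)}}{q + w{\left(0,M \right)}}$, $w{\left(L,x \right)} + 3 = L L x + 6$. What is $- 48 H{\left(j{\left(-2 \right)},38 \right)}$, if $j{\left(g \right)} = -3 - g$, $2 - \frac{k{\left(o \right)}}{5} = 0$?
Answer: $- \frac{432}{41} \approx -10.537$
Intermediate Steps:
$w{\left(L,x \right)} = 3 + x L^{2}$ ($w{\left(L,x \right)} = -3 + \left(L L x + 6\right) = -3 + \left(L^{2} x + 6\right) = -3 + \left(x L^{2} + 6\right) = -3 + \left(6 + x L^{2}\right) = 3 + x L^{2}$)
$k{\left(o \right)} = 10$ ($k{\left(o \right)} = 10 - 0 = 10 + 0 = 10$)
$H{\left(M,q \right)} = \frac{10 + M}{3 + q}$ ($H{\left(M,q \right)} = \frac{M + 10}{q + \left(3 + M 0^{2}\right)} = \frac{10 + M}{q + \left(3 + M 0\right)} = \frac{10 + M}{q + \left(3 + 0\right)} = \frac{10 + M}{q + 3} = \frac{10 + M}{3 + q}$)
$- 48 H{\left(j{\left(-2 \right)},38 \right)} = - 48 \frac{10 - 1}{3 + 38} = - 48 \frac{10 + \left(-3 + 2\right)}{41} = - 48 \frac{10 - 1}{41} = - 48 \cdot \frac{1}{41} \cdot 9 = \left(-48\right) \frac{9}{41} = - \frac{432}{41}$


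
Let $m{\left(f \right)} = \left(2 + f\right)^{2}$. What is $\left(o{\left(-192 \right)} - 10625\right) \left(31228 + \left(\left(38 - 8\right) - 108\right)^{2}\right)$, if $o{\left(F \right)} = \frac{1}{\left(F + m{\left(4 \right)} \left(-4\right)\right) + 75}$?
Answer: $- \frac{103470877312}{261} \approx -3.9644 \cdot 10^{8}$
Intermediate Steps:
$o{\left(F \right)} = \frac{1}{-69 + F}$ ($o{\left(F \right)} = \frac{1}{\left(F + \left(2 + 4\right)^{2} \left(-4\right)\right) + 75} = \frac{1}{\left(F + 6^{2} \left(-4\right)\right) + 75} = \frac{1}{\left(F + 36 \left(-4\right)\right) + 75} = \frac{1}{\left(F - 144\right) + 75} = \frac{1}{\left(-144 + F\right) + 75} = \frac{1}{-69 + F}$)
$\left(o{\left(-192 \right)} - 10625\right) \left(31228 + \left(\left(38 - 8\right) - 108\right)^{2}\right) = \left(\frac{1}{-69 - 192} - 10625\right) \left(31228 + \left(\left(38 - 8\right) - 108\right)^{2}\right) = \left(\frac{1}{-261} - 10625\right) \left(31228 + \left(\left(38 - 8\right) - 108\right)^{2}\right) = \left(- \frac{1}{261} - 10625\right) \left(31228 + \left(30 - 108\right)^{2}\right) = - \frac{2773126 \left(31228 + \left(-78\right)^{2}\right)}{261} = - \frac{2773126 \left(31228 + 6084\right)}{261} = \left(- \frac{2773126}{261}\right) 37312 = - \frac{103470877312}{261}$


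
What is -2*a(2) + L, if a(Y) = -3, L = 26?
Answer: 32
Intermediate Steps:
-2*a(2) + L = -2*(-3) + 26 = 6 + 26 = 32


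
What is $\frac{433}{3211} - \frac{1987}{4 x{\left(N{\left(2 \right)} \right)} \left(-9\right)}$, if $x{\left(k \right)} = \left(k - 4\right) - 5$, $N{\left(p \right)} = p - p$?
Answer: $- \frac{6239965}{1040364} \approx -5.9979$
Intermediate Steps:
$N{\left(p \right)} = 0$
$x{\left(k \right)} = -9 + k$ ($x{\left(k \right)} = \left(-4 + k\right) - 5 = -9 + k$)
$\frac{433}{3211} - \frac{1987}{4 x{\left(N{\left(2 \right)} \right)} \left(-9\right)} = \frac{433}{3211} - \frac{1987}{4 \left(-9 + 0\right) \left(-9\right)} = 433 \cdot \frac{1}{3211} - \frac{1987}{4 \left(-9\right) \left(-9\right)} = \frac{433}{3211} - \frac{1987}{\left(-36\right) \left(-9\right)} = \frac{433}{3211} - \frac{1987}{324} = - \frac{6239965}{1040364}$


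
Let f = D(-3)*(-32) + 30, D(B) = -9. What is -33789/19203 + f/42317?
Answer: -474580853/270871117 ≈ -1.7521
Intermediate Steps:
f = 318 (f = -9*(-32) + 30 = 288 + 30 = 318)
-33789/19203 + f/42317 = -33789/19203 + 318/42317 = -33789*1/19203 + 318*(1/42317) = -11263/6401 + 318/42317 = -474580853/270871117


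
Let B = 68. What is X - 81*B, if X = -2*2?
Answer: -5512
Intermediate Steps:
X = -4
X - 81*B = -4 - 81*68 = -4 - 5508 = -5512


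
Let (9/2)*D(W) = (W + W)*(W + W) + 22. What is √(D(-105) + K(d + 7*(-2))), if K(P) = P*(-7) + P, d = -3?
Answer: √89162/3 ≈ 99.533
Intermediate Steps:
K(P) = -6*P (K(P) = -7*P + P = -6*P)
D(W) = 44/9 + 8*W²/9 (D(W) = 2*((W + W)*(W + W) + 22)/9 = 2*((2*W)*(2*W) + 22)/9 = 2*(4*W² + 22)/9 = 2*(22 + 4*W²)/9 = 44/9 + 8*W²/9)
√(D(-105) + K(d + 7*(-2))) = √((44/9 + (8/9)*(-105)²) - 6*(-3 + 7*(-2))) = √((44/9 + (8/9)*11025) - 6*(-3 - 14)) = √((44/9 + 9800) - 6*(-17)) = √(88244/9 + 102) = √(89162/9) = √89162/3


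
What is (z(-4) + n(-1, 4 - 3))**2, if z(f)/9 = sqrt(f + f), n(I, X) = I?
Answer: (1 - 18*I*sqrt(2))**2 ≈ -647.0 - 50.912*I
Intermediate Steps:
z(f) = 9*sqrt(2)*sqrt(f) (z(f) = 9*sqrt(f + f) = 9*sqrt(2*f) = 9*(sqrt(2)*sqrt(f)) = 9*sqrt(2)*sqrt(f))
(z(-4) + n(-1, 4 - 3))**2 = (9*sqrt(2)*sqrt(-4) - 1)**2 = (9*sqrt(2)*(2*I) - 1)**2 = (18*I*sqrt(2) - 1)**2 = (-1 + 18*I*sqrt(2))**2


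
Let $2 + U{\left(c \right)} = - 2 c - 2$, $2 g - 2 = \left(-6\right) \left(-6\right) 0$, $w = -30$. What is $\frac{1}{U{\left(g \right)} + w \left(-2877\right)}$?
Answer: $\frac{1}{86304} \approx 1.1587 \cdot 10^{-5}$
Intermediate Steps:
$g = 1$ ($g = 1 + \frac{\left(-6\right) \left(-6\right) 0}{2} = 1 + \frac{36 \cdot 0}{2} = 1 + \frac{1}{2} \cdot 0 = 1 + 0 = 1$)
$U{\left(c \right)} = -4 - 2 c$ ($U{\left(c \right)} = -2 - \left(2 + 2 c\right) = -4 - 2 c$)
$\frac{1}{U{\left(g \right)} + w \left(-2877\right)} = \frac{1}{\left(-4 - 2\right) - -86310} = \frac{1}{\left(-4 - 2\right) + 86310} = \frac{1}{-6 + 86310} = \frac{1}{86304}$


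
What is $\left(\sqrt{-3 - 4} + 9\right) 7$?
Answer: $63 + 7 i \sqrt{7} \approx 63.0 + 18.52 i$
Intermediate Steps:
$\left(\sqrt{-3 - 4} + 9\right) 7 = \left(\sqrt{-7} + 9\right) 7 = \left(i \sqrt{7} + 9\right) 7 = \left(9 + i \sqrt{7}\right) 7 = 63 + 7 i \sqrt{7}$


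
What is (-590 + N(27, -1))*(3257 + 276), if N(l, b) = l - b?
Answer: -1985546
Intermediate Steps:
(-590 + N(27, -1))*(3257 + 276) = (-590 + (27 - 1*(-1)))*(3257 + 276) = (-590 + (27 + 1))*3533 = (-590 + 28)*3533 = -562*3533 = -1985546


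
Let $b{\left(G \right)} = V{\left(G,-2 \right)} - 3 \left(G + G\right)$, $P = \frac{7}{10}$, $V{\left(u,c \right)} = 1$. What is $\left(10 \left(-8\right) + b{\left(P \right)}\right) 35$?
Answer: $-2912$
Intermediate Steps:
$P = \frac{7}{10}$ ($P = 7 \cdot \frac{1}{10} = \frac{7}{10} \approx 0.7$)
$b{\left(G \right)} = 1 - 6 G$ ($b{\left(G \right)} = 1 - 3 \left(G + G\right) = 1 - 3 \cdot 2 G = 1 - 6 G$)
$\left(10 \left(-8\right) + b{\left(P \right)}\right) 35 = \left(10 \left(-8\right) + \left(1 - \frac{21}{5}\right)\right) 35 = \left(-80 + \left(1 - \frac{21}{5}\right)\right) 35 = \left(-80 - \frac{16}{5}\right) 35 = \left(- \frac{416}{5}\right) 35 = -2912$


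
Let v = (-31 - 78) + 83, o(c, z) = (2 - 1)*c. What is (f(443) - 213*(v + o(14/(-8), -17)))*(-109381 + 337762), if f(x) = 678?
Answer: 6018981255/4 ≈ 1.5047e+9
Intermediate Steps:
o(c, z) = c (o(c, z) = 1*c = c)
v = -26 (v = -109 + 83 = -26)
(f(443) - 213*(v + o(14/(-8), -17)))*(-109381 + 337762) = (678 - 213*(-26 + 14/(-8)))*(-109381 + 337762) = (678 - 213*(-26 + 14*(-1/8)))*228381 = (678 - 213*(-26 - 7/4))*228381 = (678 - 213*(-111/4))*228381 = (678 + 23643/4)*228381 = (26355/4)*228381 = 6018981255/4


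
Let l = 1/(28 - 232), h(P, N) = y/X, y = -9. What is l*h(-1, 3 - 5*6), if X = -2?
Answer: -3/136 ≈ -0.022059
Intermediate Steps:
h(P, N) = 9/2 (h(P, N) = -9/(-2) = -9*(-½) = 9/2)
l = -1/204 (l = 1/(-204) = -1/204 ≈ -0.0049020)
l*h(-1, 3 - 5*6) = -1/204*9/2 = -3/136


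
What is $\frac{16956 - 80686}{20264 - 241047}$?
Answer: $\frac{63730}{220783} \approx 0.28865$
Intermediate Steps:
$\frac{16956 - 80686}{20264 - 241047} = - \frac{63730}{-220783} = \left(-63730\right) \left(- \frac{1}{220783}\right) = \frac{63730}{220783}$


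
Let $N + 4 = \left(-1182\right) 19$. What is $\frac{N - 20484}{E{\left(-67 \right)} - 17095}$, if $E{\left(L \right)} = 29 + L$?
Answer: $\frac{42946}{17133} \approx 2.5066$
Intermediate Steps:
$N = -22462$ ($N = -4 - 22458 = -22462$)
$\frac{N - 20484}{E{\left(-67 \right)} - 17095} = \frac{-22462 - 20484}{\left(29 - 67\right) - 17095} = - \frac{42946}{-38 - 17095} = - \frac{42946}{-17133} = \left(-42946\right) \left(- \frac{1}{17133}\right) = \frac{42946}{17133}$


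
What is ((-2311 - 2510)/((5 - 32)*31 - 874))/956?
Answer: 4821/1635716 ≈ 0.0029473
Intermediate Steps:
((-2311 - 2510)/((5 - 32)*31 - 874))/956 = -4821/(-27*31 - 874)*(1/956) = -4821/(-837 - 874)*(1/956) = -4821/(-1711)*(1/956) = -4821*(-1/1711)*(1/956) = (4821/1711)*(1/956) = 4821/1635716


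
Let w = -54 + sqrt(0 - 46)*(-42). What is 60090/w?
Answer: -18027/467 + 14021*I*sqrt(46)/467 ≈ -38.602 + 203.63*I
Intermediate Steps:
w = -54 - 42*I*sqrt(46) (w = -54 + sqrt(-46)*(-42) = -54 + (I*sqrt(46))*(-42) = -54 - 42*I*sqrt(46) ≈ -54.0 - 284.86*I)
60090/w = 60090/(-54 - 42*I*sqrt(46))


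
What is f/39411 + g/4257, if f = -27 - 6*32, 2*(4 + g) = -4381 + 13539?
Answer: 2214482/2071267 ≈ 1.0691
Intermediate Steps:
g = 4575 (g = -4 + (-4381 + 13539)/2 = -4 + (½)*9158 = -4 + 4579 = 4575)
f = -219 (f = -27 - 192 = -219)
f/39411 + g/4257 = -219/39411 + 4575/4257 = -219*1/39411 + 4575*(1/4257) = -73/13137 + 1525/1419 = 2214482/2071267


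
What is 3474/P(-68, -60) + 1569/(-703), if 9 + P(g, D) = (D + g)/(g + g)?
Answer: -41732727/96311 ≈ -433.31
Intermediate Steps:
P(g, D) = -9 + (D + g)/(2*g) (P(g, D) = -9 + (D + g)/(g + g) = -9 + (D + g)/((2*g)) = -9 + (D + g)*(1/(2*g)) = -9 + (D + g)/(2*g))
3474/P(-68, -60) + 1569/(-703) = 3474/(((½)*(-60 - 17*(-68))/(-68))) + 1569/(-703) = 3474/(((½)*(-1/68)*(-60 + 1156))) + 1569*(-1/703) = 3474/(((½)*(-1/68)*1096)) - 1569/703 = 3474/(-137/17) - 1569/703 = 3474*(-17/137) - 1569/703 = -59058/137 - 1569/703 = -41732727/96311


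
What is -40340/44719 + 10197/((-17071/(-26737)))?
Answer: 12191373810751/763398049 ≈ 15970.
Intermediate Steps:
-40340/44719 + 10197/((-17071/(-26737))) = -40340*1/44719 + 10197/((-17071*(-1/26737))) = -40340/44719 + 10197/(17071/26737) = -40340/44719 + 10197*(26737/17071) = -40340/44719 + 272637189/17071 = 12191373810751/763398049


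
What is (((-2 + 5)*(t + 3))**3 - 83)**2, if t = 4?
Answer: 84235684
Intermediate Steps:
(((-2 + 5)*(t + 3))**3 - 83)**2 = (((-2 + 5)*(4 + 3))**3 - 83)**2 = ((3*7)**3 - 83)**2 = (21**3 - 83)**2 = (9261 - 83)**2 = 9178**2 = 84235684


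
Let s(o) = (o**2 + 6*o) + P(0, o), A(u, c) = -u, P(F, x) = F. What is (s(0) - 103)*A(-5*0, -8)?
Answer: 0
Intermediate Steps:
s(o) = o**2 + 6*o (s(o) = (o**2 + 6*o) + 0 = o**2 + 6*o)
(s(0) - 103)*A(-5*0, -8) = (0*(6 + 0) - 103)*(-(-5)*0) = (0*6 - 103)*(-1*0) = (0 - 103)*0 = -103*0 = 0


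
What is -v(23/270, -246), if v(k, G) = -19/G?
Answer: -19/246 ≈ -0.077236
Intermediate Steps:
-v(23/270, -246) = -(-19)/(-246) = -(-19)*(-1)/246 = -1*19/246 = -19/246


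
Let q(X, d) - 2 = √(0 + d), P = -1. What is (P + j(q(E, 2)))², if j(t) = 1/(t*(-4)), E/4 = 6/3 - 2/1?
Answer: 51/32 - 5*√2/16 ≈ 1.1518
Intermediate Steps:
E = 0 (E = 4*(6/3 - 2/1) = 4*(6*(⅓) - 2*1) = 4*(2 - 2) = 4*0 = 0)
q(X, d) = 2 + √d (q(X, d) = 2 + √(0 + d) = 2 + √d)
j(t) = -1/(4*t) (j(t) = 1/(-4*t) = -1/(4*t))
(P + j(q(E, 2)))² = (-1 - 1/(4*(2 + √2)))²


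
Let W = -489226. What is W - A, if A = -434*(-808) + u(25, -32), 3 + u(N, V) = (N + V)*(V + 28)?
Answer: -839923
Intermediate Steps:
u(N, V) = -3 + (28 + V)*(N + V) (u(N, V) = -3 + (N + V)*(V + 28) = -3 + (N + V)*(28 + V) = -3 + (28 + V)*(N + V))
A = 350697 (A = -434*(-808) + (-3 + (-32)**2 + 28*25 + 28*(-32) + 25*(-32)) = 350672 + (-3 + 1024 + 700 - 896 - 800) = 350672 + 25 = 350697)
W - A = -489226 - 1*350697 = -489226 - 350697 = -839923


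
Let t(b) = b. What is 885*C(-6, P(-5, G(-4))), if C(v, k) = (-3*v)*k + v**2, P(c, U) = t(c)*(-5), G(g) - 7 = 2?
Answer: 430110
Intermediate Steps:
G(g) = 9 (G(g) = 7 + 2 = 9)
P(c, U) = -5*c (P(c, U) = c*(-5) = -5*c)
C(v, k) = v**2 - 3*k*v (C(v, k) = -3*k*v + v**2 = v**2 - 3*k*v)
885*C(-6, P(-5, G(-4))) = 885*(-6*(-6 - (-15)*(-5))) = 885*(-6*(-6 - 3*25)) = 885*(-6*(-6 - 75)) = 885*(-6*(-81)) = 885*486 = 430110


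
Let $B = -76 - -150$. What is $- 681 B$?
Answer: $-50394$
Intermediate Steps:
$B = 74$ ($B = -76 + 150 = 74$)
$- 681 B = \left(-681\right) 74 = -50394$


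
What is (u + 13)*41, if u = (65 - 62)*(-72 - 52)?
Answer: -14719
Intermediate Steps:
u = -372 (u = 3*(-124) = -372)
(u + 13)*41 = (-372 + 13)*41 = -359*41 = -14719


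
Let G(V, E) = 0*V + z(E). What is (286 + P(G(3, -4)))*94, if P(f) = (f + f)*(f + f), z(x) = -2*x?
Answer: 50948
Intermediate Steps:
G(V, E) = -2*E (G(V, E) = 0*V - 2*E = 0 - 2*E = -2*E)
P(f) = 4*f² (P(f) = (2*f)*(2*f) = 4*f²)
(286 + P(G(3, -4)))*94 = (286 + 4*(-2*(-4))²)*94 = (286 + 4*8²)*94 = (286 + 4*64)*94 = (286 + 256)*94 = 542*94 = 50948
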